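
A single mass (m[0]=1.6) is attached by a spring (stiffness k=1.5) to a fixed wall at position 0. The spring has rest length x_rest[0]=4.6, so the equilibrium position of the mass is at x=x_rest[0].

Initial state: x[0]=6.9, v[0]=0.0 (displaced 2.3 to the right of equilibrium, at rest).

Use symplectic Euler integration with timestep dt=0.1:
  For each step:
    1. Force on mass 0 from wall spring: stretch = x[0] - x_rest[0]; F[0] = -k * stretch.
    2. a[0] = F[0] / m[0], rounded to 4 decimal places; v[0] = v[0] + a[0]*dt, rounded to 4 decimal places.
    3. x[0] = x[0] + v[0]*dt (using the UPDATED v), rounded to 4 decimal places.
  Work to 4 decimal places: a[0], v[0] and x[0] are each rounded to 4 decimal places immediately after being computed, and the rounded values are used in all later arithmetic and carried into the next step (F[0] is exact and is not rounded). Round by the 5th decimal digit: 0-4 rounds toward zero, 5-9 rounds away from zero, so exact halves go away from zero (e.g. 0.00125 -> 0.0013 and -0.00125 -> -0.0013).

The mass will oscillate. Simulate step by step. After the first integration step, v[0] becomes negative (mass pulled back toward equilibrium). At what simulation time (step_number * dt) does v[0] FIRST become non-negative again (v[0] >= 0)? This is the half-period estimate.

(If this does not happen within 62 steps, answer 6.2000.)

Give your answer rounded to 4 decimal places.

Step 0: x=[6.9000] v=[0.0000]
Step 1: x=[6.8784] v=[-0.2156]
Step 2: x=[6.8355] v=[-0.4292]
Step 3: x=[6.7716] v=[-0.6388]
Step 4: x=[6.6874] v=[-0.8424]
Step 5: x=[6.5836] v=[-1.0381]
Step 6: x=[6.4612] v=[-1.2241]
Step 7: x=[6.3213] v=[-1.3986]
Step 8: x=[6.1653] v=[-1.5600]
Step 9: x=[5.9946] v=[-1.7068]
Step 10: x=[5.8109] v=[-1.8375]
Step 11: x=[5.6158] v=[-1.9510]
Step 12: x=[5.4112] v=[-2.0462]
Step 13: x=[5.1990] v=[-2.1223]
Step 14: x=[4.9812] v=[-2.1785]
Step 15: x=[4.7598] v=[-2.2142]
Step 16: x=[4.5369] v=[-2.2292]
Step 17: x=[4.3146] v=[-2.2233]
Step 18: x=[4.0950] v=[-2.1965]
Step 19: x=[3.8801] v=[-2.1492]
Step 20: x=[3.6719] v=[-2.0817]
Step 21: x=[3.4724] v=[-1.9947]
Step 22: x=[3.2835] v=[-1.8890]
Step 23: x=[3.1069] v=[-1.7656]
Step 24: x=[2.9443] v=[-1.6256]
Step 25: x=[2.7973] v=[-1.4704]
Step 26: x=[2.6672] v=[-1.3014]
Step 27: x=[2.5552] v=[-1.1202]
Step 28: x=[2.4624] v=[-0.9285]
Step 29: x=[2.3896] v=[-0.7281]
Step 30: x=[2.3375] v=[-0.5209]
Step 31: x=[2.3066] v=[-0.3088]
Step 32: x=[2.2972] v=[-0.0938]
Step 33: x=[2.3094] v=[0.1221]
First v>=0 after going negative at step 33, time=3.3000

Answer: 3.3000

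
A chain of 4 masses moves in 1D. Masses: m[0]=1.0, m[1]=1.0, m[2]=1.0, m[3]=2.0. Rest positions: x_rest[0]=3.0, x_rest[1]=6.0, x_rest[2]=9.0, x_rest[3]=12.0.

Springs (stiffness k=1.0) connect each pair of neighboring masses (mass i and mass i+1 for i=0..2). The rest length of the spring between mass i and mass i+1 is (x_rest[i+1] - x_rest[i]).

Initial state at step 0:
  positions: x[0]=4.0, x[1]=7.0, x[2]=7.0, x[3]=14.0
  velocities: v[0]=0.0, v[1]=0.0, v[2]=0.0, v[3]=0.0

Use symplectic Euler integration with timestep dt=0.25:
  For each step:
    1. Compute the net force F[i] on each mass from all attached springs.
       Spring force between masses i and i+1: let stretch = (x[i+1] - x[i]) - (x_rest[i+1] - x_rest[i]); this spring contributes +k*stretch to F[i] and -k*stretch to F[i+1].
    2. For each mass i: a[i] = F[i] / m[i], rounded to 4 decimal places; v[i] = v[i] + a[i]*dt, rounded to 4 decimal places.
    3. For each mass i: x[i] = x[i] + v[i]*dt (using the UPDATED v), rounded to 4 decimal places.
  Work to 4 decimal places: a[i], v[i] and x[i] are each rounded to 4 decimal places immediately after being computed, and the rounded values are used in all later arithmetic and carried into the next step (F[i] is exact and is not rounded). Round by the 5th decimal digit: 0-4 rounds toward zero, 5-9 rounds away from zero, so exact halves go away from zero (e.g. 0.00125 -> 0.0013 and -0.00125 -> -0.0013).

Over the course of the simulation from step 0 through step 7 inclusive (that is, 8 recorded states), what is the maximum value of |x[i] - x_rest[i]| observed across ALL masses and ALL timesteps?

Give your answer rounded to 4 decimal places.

Answer: 3.3469

Derivation:
Step 0: x=[4.0000 7.0000 7.0000 14.0000] v=[0.0000 0.0000 0.0000 0.0000]
Step 1: x=[4.0000 6.8125 7.4375 13.8750] v=[0.0000 -0.7500 1.7500 -0.5000]
Step 2: x=[3.9883 6.4883 8.2383 13.6426] v=[-0.0469 -1.2969 3.2031 -0.9297]
Step 3: x=[3.9453 6.1172 9.2675 13.3350] v=[-0.1719 -1.4844 4.1167 -1.2303]
Step 4: x=[3.8506 5.8073 10.3540 12.9941] v=[-0.3789 -1.2398 4.3460 -1.3638]
Step 5: x=[3.6907 5.6592 11.3214 12.6644] v=[-0.6397 -0.5923 3.8694 -1.3188]
Step 6: x=[3.4663 5.7420 12.0188 12.3865] v=[-0.8976 0.3311 2.7896 -1.1117]
Step 7: x=[3.1966 6.0749 12.3469 12.1908] v=[-1.0787 1.3314 1.3123 -0.7827]
Max displacement = 3.3469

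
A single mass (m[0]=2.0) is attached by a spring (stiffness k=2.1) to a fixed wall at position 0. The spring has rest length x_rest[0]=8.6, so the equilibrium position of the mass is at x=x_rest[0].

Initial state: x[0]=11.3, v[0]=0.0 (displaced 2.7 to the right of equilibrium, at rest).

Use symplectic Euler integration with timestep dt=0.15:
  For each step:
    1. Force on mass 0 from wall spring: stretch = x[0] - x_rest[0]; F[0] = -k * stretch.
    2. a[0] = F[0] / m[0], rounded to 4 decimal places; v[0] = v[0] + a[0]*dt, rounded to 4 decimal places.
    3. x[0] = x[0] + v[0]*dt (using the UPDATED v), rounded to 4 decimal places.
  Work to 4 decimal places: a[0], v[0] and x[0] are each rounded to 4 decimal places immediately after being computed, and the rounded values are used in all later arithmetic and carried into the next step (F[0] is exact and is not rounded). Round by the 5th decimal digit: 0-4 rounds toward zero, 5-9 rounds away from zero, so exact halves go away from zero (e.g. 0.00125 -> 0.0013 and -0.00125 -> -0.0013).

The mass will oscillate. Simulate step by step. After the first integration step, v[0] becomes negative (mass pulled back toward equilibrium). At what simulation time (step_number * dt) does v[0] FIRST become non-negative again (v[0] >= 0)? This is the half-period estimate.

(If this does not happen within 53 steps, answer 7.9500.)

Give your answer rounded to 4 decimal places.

Answer: 3.1500

Derivation:
Step 0: x=[11.3000] v=[0.0000]
Step 1: x=[11.2362] v=[-0.4253]
Step 2: x=[11.1101] v=[-0.8405]
Step 3: x=[10.9247] v=[-1.2358]
Step 4: x=[10.6844] v=[-1.6019]
Step 5: x=[10.3949] v=[-1.9302]
Step 6: x=[10.0630] v=[-2.2129]
Step 7: x=[9.6965] v=[-2.4433]
Step 8: x=[9.3041] v=[-2.6160]
Step 9: x=[8.8951] v=[-2.7269]
Step 10: x=[8.4791] v=[-2.7734]
Step 11: x=[8.0659] v=[-2.7544]
Step 12: x=[7.6654] v=[-2.6703]
Step 13: x=[7.2869] v=[-2.5231]
Step 14: x=[6.9395] v=[-2.3163]
Step 15: x=[6.6313] v=[-2.0548]
Step 16: x=[6.3696] v=[-1.7447]
Step 17: x=[6.1606] v=[-1.3934]
Step 18: x=[6.0092] v=[-1.0092]
Step 19: x=[5.9190] v=[-0.6012]
Step 20: x=[5.8922] v=[-0.1789]
Step 21: x=[5.9293] v=[0.2476]
First v>=0 after going negative at step 21, time=3.1500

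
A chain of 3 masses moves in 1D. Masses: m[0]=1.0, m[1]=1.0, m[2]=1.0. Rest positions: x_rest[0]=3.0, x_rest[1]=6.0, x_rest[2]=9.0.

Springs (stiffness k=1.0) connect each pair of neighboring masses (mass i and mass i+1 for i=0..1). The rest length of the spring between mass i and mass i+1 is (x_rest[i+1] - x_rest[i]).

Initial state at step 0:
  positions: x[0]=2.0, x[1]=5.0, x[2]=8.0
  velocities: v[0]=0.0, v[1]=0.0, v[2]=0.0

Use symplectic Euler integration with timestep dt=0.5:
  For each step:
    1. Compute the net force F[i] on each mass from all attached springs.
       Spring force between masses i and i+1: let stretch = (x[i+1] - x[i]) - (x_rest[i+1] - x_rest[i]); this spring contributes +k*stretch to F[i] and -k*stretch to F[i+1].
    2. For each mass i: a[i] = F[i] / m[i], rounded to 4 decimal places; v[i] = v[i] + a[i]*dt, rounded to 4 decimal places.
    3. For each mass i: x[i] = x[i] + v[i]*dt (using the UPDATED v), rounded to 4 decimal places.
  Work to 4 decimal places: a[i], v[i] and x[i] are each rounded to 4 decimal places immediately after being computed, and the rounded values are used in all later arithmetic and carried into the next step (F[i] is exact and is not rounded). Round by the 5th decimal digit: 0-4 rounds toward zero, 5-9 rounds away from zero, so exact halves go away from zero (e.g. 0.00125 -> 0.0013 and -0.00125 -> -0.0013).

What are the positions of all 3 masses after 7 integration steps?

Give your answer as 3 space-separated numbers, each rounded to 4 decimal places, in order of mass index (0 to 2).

Step 0: x=[2.0000 5.0000 8.0000] v=[0.0000 0.0000 0.0000]
Step 1: x=[2.0000 5.0000 8.0000] v=[0.0000 0.0000 0.0000]
Step 2: x=[2.0000 5.0000 8.0000] v=[0.0000 0.0000 0.0000]
Step 3: x=[2.0000 5.0000 8.0000] v=[0.0000 0.0000 0.0000]
Step 4: x=[2.0000 5.0000 8.0000] v=[0.0000 0.0000 0.0000]
Step 5: x=[2.0000 5.0000 8.0000] v=[0.0000 0.0000 0.0000]
Step 6: x=[2.0000 5.0000 8.0000] v=[0.0000 0.0000 0.0000]
Step 7: x=[2.0000 5.0000 8.0000] v=[0.0000 0.0000 0.0000]

Answer: 2.0000 5.0000 8.0000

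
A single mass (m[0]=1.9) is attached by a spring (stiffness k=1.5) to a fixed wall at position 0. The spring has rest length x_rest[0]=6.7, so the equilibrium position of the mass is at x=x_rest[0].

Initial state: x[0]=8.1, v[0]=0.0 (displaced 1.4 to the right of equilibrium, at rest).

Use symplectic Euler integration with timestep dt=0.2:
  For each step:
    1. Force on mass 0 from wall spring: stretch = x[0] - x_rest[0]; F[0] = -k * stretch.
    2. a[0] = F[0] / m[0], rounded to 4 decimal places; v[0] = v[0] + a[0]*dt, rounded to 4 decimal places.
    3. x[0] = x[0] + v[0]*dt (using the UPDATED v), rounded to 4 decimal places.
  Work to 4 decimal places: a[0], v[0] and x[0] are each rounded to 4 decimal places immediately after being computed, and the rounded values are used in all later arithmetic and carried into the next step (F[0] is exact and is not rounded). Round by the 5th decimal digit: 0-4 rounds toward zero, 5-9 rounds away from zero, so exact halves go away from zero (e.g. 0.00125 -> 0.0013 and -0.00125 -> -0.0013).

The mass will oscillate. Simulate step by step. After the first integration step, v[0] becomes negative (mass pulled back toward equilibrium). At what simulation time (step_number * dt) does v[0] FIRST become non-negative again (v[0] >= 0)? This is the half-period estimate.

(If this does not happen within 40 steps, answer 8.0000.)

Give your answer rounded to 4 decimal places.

Answer: 3.6000

Derivation:
Step 0: x=[8.1000] v=[0.0000]
Step 1: x=[8.0558] v=[-0.2211]
Step 2: x=[7.9688] v=[-0.4352]
Step 3: x=[7.8417] v=[-0.6355]
Step 4: x=[7.6785] v=[-0.8158]
Step 5: x=[7.4844] v=[-0.9703]
Step 6: x=[7.2656] v=[-1.0942]
Step 7: x=[7.0289] v=[-1.1835]
Step 8: x=[6.7818] v=[-1.2354]
Step 9: x=[6.5321] v=[-1.2483]
Step 10: x=[6.2877] v=[-1.2218]
Step 11: x=[6.0564] v=[-1.1567]
Step 12: x=[5.8454] v=[-1.0551]
Step 13: x=[5.6614] v=[-0.9202]
Step 14: x=[5.5102] v=[-0.7562]
Step 15: x=[5.3965] v=[-0.5683]
Step 16: x=[5.3240] v=[-0.3625]
Step 17: x=[5.2950] v=[-0.1452]
Step 18: x=[5.3103] v=[0.0766]
First v>=0 after going negative at step 18, time=3.6000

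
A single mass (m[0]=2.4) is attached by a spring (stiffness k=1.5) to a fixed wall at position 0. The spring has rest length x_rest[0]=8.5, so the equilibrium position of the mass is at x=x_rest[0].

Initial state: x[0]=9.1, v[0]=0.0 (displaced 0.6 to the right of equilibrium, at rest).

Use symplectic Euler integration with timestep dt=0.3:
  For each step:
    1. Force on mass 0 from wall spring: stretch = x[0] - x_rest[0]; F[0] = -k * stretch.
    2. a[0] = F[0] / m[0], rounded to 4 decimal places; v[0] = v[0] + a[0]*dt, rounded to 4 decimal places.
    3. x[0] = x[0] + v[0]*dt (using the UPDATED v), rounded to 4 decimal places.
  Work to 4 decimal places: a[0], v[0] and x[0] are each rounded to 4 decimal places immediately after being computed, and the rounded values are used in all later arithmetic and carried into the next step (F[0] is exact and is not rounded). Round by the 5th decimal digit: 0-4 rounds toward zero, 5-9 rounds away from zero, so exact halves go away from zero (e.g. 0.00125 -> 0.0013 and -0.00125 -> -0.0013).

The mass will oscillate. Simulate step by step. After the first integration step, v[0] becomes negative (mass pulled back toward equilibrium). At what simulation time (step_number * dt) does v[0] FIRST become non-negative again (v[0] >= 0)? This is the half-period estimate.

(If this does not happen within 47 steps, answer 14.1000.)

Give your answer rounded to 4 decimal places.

Step 0: x=[9.1000] v=[0.0000]
Step 1: x=[9.0663] v=[-0.1125]
Step 2: x=[9.0007] v=[-0.2187]
Step 3: x=[8.9069] v=[-0.3126]
Step 4: x=[8.7902] v=[-0.3889]
Step 5: x=[8.6572] v=[-0.4433]
Step 6: x=[8.5154] v=[-0.4728]
Step 7: x=[8.3727] v=[-0.4757]
Step 8: x=[8.2372] v=[-0.4518]
Step 9: x=[8.1165] v=[-0.4025]
Step 10: x=[8.0173] v=[-0.3306]
Step 11: x=[7.9453] v=[-0.2401]
Step 12: x=[7.9045] v=[-0.1361]
Step 13: x=[7.8972] v=[-0.0244]
Step 14: x=[7.9238] v=[0.0886]
First v>=0 after going negative at step 14, time=4.2000

Answer: 4.2000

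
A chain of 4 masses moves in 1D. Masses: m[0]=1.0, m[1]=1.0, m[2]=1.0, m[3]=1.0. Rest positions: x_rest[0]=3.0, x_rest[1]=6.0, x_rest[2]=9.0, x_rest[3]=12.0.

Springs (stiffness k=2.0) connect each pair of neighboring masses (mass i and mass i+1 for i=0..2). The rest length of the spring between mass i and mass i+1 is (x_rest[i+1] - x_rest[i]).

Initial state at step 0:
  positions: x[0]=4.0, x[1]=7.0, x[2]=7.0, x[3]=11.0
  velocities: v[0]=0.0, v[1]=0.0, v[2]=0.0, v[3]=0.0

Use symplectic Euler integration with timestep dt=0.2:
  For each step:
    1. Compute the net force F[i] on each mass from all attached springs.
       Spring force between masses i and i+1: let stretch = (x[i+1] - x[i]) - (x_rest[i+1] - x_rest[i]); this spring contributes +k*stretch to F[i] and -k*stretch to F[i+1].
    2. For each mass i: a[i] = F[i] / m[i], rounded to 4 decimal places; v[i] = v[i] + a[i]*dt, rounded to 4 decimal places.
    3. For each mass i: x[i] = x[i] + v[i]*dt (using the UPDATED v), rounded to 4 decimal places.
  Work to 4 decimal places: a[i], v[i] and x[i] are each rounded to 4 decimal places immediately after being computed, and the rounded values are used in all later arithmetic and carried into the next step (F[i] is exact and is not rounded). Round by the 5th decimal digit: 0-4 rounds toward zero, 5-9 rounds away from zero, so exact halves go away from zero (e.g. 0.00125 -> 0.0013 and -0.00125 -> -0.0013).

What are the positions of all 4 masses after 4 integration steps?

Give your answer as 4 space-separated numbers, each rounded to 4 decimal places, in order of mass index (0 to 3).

Step 0: x=[4.0000 7.0000 7.0000 11.0000] v=[0.0000 0.0000 0.0000 0.0000]
Step 1: x=[4.0000 6.7600 7.3200 10.9200] v=[0.0000 -1.2000 1.6000 -0.4000]
Step 2: x=[3.9808 6.3440 7.8832 10.7920] v=[-0.0960 -2.0800 2.8160 -0.6400]
Step 3: x=[3.9107 5.8621 8.5560 10.6713] v=[-0.3507 -2.4096 3.3638 -0.6035]
Step 4: x=[3.7567 5.4396 9.1825 10.6214] v=[-0.7701 -2.1126 3.1324 -0.2496]

Answer: 3.7567 5.4396 9.1825 10.6214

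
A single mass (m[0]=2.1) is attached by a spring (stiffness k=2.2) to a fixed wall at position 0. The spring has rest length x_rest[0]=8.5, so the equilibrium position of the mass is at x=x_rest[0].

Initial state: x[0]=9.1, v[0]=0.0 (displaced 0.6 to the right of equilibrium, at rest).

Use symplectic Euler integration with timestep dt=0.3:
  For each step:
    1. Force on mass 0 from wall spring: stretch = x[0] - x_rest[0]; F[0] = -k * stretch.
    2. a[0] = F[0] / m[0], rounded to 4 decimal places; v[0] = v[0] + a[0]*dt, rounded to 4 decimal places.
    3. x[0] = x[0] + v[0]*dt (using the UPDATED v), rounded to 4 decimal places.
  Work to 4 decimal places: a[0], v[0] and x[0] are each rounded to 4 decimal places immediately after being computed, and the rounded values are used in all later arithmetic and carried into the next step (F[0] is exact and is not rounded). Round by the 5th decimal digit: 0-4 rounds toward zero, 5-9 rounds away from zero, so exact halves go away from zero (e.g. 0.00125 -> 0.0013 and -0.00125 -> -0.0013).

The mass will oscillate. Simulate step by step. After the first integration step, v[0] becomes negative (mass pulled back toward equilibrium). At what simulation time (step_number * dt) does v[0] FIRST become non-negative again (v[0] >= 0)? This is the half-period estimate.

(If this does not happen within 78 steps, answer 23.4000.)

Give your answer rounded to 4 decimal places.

Answer: 3.3000

Derivation:
Step 0: x=[9.1000] v=[0.0000]
Step 1: x=[9.0434] v=[-0.1886]
Step 2: x=[8.9356] v=[-0.3594]
Step 3: x=[8.7867] v=[-0.4963]
Step 4: x=[8.6108] v=[-0.5864]
Step 5: x=[8.4244] v=[-0.6212]
Step 6: x=[8.2452] v=[-0.5974]
Step 7: x=[8.0900] v=[-0.5173]
Step 8: x=[7.9735] v=[-0.3885]
Step 9: x=[7.9066] v=[-0.2230]
Step 10: x=[7.8957] v=[-0.0365]
Step 11: x=[7.9417] v=[0.1534]
First v>=0 after going negative at step 11, time=3.3000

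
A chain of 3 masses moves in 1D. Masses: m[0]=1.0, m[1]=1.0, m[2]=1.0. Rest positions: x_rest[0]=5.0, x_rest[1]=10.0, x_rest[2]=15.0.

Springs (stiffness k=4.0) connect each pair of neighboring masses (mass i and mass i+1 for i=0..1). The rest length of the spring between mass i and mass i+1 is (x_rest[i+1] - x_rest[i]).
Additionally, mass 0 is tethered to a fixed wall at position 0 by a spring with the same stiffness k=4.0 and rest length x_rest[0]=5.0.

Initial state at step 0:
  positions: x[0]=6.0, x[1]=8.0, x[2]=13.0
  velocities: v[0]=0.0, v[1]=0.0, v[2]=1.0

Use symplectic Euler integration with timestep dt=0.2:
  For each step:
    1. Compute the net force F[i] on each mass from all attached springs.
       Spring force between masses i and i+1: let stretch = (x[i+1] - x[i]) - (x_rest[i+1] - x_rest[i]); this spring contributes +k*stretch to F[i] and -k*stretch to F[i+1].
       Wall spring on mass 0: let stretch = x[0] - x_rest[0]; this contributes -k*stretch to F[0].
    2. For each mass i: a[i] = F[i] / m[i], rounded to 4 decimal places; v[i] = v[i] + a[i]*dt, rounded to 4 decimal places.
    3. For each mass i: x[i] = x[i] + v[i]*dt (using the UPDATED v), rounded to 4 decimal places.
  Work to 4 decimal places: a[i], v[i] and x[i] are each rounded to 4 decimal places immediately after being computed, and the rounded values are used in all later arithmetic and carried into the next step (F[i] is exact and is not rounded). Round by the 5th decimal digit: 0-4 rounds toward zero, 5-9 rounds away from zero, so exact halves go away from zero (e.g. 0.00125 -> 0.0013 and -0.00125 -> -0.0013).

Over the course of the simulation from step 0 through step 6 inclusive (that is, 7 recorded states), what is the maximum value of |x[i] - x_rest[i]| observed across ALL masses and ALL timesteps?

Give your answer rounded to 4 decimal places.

Step 0: x=[6.0000 8.0000 13.0000] v=[0.0000 0.0000 1.0000]
Step 1: x=[5.3600 8.4800 13.2000] v=[-3.2000 2.4000 1.0000]
Step 2: x=[4.3616 9.2160 13.4448] v=[-4.9920 3.6800 1.2240]
Step 3: x=[3.4420 9.8519 13.8130] v=[-4.5978 3.1795 1.8410]
Step 4: x=[2.9973 10.0960 14.3474] v=[-2.2235 1.2205 2.6721]
Step 5: x=[3.2088 9.8845 15.0016] v=[1.0576 -1.0573 3.2710]
Step 6: x=[3.9750 9.4237 15.6371] v=[3.8311 -2.3042 3.1773]
Max displacement = 2.0027

Answer: 2.0027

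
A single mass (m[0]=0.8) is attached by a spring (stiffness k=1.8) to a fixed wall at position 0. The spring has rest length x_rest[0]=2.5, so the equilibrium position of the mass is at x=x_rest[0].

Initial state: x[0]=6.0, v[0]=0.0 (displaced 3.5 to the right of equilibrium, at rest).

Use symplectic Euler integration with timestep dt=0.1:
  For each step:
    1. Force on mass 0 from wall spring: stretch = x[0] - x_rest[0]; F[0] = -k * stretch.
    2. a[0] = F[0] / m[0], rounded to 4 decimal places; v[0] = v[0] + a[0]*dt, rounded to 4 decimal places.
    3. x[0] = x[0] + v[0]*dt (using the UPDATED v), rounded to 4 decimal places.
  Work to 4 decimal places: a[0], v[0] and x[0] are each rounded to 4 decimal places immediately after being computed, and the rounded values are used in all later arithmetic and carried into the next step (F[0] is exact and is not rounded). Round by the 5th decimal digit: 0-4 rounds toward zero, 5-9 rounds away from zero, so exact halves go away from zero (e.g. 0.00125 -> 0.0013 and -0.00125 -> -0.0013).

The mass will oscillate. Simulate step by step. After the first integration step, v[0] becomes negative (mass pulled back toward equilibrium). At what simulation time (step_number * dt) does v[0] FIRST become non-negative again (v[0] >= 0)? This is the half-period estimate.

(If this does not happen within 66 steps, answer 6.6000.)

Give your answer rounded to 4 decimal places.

Answer: 2.1000

Derivation:
Step 0: x=[6.0000] v=[0.0000]
Step 1: x=[5.9213] v=[-0.7875]
Step 2: x=[5.7656] v=[-1.5573]
Step 3: x=[5.5364] v=[-2.2921]
Step 4: x=[5.2389] v=[-2.9753]
Step 5: x=[4.8797] v=[-3.5916]
Step 6: x=[4.4670] v=[-4.1270]
Step 7: x=[4.0100] v=[-4.5696]
Step 8: x=[3.5191] v=[-4.9094]
Step 9: x=[3.0052] v=[-5.1387]
Step 10: x=[2.4800] v=[-5.2524]
Step 11: x=[1.9552] v=[-5.2479]
Step 12: x=[1.4427] v=[-5.1253]
Step 13: x=[0.9540] v=[-4.8874]
Step 14: x=[0.5000] v=[-4.5396]
Step 15: x=[0.0910] v=[-4.0896]
Step 16: x=[-0.2638] v=[-3.5476]
Step 17: x=[-0.5564] v=[-2.9257]
Step 18: x=[-0.7802] v=[-2.2380]
Step 19: x=[-0.9302] v=[-1.5000]
Step 20: x=[-1.0030] v=[-0.7282]
Step 21: x=[-0.9970] v=[0.0600]
First v>=0 after going negative at step 21, time=2.1000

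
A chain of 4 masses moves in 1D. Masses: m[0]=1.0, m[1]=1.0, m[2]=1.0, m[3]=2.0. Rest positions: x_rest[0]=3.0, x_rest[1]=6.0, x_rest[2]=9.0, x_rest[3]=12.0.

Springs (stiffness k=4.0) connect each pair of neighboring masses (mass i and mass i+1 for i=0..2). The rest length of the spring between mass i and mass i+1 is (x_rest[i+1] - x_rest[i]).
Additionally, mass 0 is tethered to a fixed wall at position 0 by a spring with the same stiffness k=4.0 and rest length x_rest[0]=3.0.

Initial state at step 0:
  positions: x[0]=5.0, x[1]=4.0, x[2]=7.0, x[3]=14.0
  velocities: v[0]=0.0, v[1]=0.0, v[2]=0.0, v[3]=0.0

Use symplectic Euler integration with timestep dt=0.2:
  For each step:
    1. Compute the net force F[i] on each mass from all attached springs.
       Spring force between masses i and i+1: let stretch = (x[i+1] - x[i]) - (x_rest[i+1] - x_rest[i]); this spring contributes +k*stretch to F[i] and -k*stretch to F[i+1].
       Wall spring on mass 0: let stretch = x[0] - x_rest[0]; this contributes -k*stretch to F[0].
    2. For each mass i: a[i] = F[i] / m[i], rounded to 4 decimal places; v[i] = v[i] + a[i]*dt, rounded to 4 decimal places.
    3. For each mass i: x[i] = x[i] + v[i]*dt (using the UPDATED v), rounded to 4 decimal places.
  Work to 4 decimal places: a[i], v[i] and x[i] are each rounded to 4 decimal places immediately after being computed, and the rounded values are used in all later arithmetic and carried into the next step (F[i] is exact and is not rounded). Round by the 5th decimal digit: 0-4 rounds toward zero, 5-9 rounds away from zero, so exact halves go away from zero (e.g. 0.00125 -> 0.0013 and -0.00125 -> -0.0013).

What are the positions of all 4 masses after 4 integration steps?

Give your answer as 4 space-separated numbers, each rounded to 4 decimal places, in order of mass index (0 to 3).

Step 0: x=[5.0000 4.0000 7.0000 14.0000] v=[0.0000 0.0000 0.0000 0.0000]
Step 1: x=[4.0400 4.6400 7.6400 13.6800] v=[-4.8000 3.2000 3.2000 -1.6000]
Step 2: x=[2.5296 5.6640 8.7664 13.1168] v=[-7.5520 5.1200 5.6320 -2.8160]
Step 3: x=[1.1160 6.6829 10.0925 12.4456] v=[-7.0682 5.0944 6.6304 -3.3562]
Step 4: x=[0.4145 7.3566 11.2495 11.8261] v=[-3.5075 3.3686 5.7852 -3.0974]

Answer: 0.4145 7.3566 11.2495 11.8261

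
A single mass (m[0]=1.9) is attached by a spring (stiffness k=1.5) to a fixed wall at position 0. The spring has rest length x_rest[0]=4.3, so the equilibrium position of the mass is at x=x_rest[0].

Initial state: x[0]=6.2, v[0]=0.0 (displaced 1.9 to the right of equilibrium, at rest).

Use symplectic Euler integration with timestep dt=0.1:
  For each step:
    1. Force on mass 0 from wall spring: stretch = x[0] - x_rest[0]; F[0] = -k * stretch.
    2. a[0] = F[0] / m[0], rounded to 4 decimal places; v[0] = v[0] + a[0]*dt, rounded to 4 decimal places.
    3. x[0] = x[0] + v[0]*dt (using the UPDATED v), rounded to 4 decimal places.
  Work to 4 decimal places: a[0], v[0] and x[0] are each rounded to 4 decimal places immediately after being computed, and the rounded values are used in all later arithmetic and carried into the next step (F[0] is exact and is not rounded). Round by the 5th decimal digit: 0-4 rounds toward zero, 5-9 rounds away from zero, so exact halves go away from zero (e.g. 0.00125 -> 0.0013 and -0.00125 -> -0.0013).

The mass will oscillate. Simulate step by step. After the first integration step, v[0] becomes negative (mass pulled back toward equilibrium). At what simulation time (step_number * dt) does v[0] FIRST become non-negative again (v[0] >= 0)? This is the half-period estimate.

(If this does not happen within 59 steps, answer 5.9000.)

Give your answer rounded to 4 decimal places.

Step 0: x=[6.2000] v=[0.0000]
Step 1: x=[6.1850] v=[-0.1500]
Step 2: x=[6.1551] v=[-0.2988]
Step 3: x=[6.1106] v=[-0.4453]
Step 4: x=[6.0518] v=[-0.5882]
Step 5: x=[5.9792] v=[-0.7265]
Step 6: x=[5.8933] v=[-0.8591]
Step 7: x=[5.7948] v=[-0.9849]
Step 8: x=[5.6845] v=[-1.1029]
Step 9: x=[5.5633] v=[-1.2122]
Step 10: x=[5.4321] v=[-1.3119]
Step 11: x=[5.2920] v=[-1.4013]
Step 12: x=[5.1440] v=[-1.4796]
Step 13: x=[4.9894] v=[-1.5462]
Step 14: x=[4.8293] v=[-1.6006]
Step 15: x=[4.6651] v=[-1.6424]
Step 16: x=[4.4980] v=[-1.6712]
Step 17: x=[4.3293] v=[-1.6868]
Step 18: x=[4.1604] v=[-1.6891]
Step 19: x=[3.9926] v=[-1.6781]
Step 20: x=[3.8272] v=[-1.6538]
Step 21: x=[3.6656] v=[-1.6165]
Step 22: x=[3.5090] v=[-1.5664]
Step 23: x=[3.3586] v=[-1.5040]
Step 24: x=[3.2156] v=[-1.4297]
Step 25: x=[3.0812] v=[-1.3441]
Step 26: x=[2.9564] v=[-1.2479]
Step 27: x=[2.8422] v=[-1.1418]
Step 28: x=[2.7395] v=[-1.0267]
Step 29: x=[2.6492] v=[-0.9035]
Step 30: x=[2.5719] v=[-0.7732]
Step 31: x=[2.5082] v=[-0.6368]
Step 32: x=[2.4587] v=[-0.4953]
Step 33: x=[2.4237] v=[-0.3499]
Step 34: x=[2.4035] v=[-0.2018]
Step 35: x=[2.3983] v=[-0.0521]
Step 36: x=[2.4081] v=[0.0980]
First v>=0 after going negative at step 36, time=3.6000

Answer: 3.6000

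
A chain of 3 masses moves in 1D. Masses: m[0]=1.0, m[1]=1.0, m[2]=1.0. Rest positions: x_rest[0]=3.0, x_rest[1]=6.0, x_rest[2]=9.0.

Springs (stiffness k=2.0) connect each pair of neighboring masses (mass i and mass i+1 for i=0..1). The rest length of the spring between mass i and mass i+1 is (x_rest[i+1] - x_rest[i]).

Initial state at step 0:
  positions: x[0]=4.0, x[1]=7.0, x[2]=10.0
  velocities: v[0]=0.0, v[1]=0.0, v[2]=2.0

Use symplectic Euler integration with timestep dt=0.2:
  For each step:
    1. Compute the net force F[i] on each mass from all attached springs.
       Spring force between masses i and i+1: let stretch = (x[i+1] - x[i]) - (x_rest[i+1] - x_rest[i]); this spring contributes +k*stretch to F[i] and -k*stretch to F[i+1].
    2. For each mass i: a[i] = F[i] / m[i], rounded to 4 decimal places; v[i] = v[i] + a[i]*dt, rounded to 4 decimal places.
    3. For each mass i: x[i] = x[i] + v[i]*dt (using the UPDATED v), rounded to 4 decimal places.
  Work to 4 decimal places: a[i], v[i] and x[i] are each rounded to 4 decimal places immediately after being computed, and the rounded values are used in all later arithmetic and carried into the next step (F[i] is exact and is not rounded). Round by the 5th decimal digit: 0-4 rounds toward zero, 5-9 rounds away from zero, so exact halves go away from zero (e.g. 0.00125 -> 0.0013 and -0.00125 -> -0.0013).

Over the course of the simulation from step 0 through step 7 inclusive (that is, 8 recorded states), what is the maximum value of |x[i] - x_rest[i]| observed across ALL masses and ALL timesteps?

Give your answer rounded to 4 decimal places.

Answer: 2.5422

Derivation:
Step 0: x=[4.0000 7.0000 10.0000] v=[0.0000 0.0000 2.0000]
Step 1: x=[4.0000 7.0000 10.4000] v=[0.0000 0.0000 2.0000]
Step 2: x=[4.0000 7.0320 10.7680] v=[0.0000 0.1600 1.8400]
Step 3: x=[4.0026 7.1203 11.0771] v=[0.0128 0.4416 1.5456]
Step 4: x=[4.0146 7.2757 11.3097] v=[0.0599 0.7772 1.1629]
Step 5: x=[4.0475 7.4930 11.4596] v=[0.1643 1.0864 0.7493]
Step 6: x=[4.1160 7.7520 11.5321] v=[0.3425 1.2948 0.3627]
Step 7: x=[4.2354 8.0225 11.5422] v=[0.5969 1.3524 0.0507]
Max displacement = 2.5422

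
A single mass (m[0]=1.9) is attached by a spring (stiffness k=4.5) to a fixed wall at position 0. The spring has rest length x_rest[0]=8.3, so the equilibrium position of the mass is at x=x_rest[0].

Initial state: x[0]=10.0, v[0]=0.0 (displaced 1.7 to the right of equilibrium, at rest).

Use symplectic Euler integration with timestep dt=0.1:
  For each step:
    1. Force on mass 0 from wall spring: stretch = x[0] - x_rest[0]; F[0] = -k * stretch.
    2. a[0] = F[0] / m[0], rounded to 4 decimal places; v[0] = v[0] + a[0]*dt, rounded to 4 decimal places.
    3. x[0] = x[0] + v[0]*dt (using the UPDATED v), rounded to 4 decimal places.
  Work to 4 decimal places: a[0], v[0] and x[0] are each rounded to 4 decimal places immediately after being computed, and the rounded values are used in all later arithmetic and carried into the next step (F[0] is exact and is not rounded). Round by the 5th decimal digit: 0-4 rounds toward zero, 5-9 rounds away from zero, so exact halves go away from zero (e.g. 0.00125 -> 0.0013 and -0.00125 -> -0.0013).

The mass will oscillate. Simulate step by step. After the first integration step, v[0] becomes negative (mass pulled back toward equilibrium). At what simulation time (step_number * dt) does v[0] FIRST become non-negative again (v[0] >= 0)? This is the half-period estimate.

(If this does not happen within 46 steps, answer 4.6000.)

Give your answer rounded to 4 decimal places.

Answer: 2.1000

Derivation:
Step 0: x=[10.0000] v=[0.0000]
Step 1: x=[9.9597] v=[-0.4026]
Step 2: x=[9.8801] v=[-0.7957]
Step 3: x=[9.7631] v=[-1.1699]
Step 4: x=[9.6115] v=[-1.5164]
Step 5: x=[9.4288] v=[-1.8270]
Step 6: x=[9.2194] v=[-2.0944]
Step 7: x=[8.9882] v=[-2.3122]
Step 8: x=[8.7407] v=[-2.4752]
Step 9: x=[8.4827] v=[-2.5796]
Step 10: x=[8.2204] v=[-2.6229]
Step 11: x=[7.9600] v=[-2.6041]
Step 12: x=[7.7076] v=[-2.5236]
Step 13: x=[7.4693] v=[-2.3833]
Step 14: x=[7.2506] v=[-2.1866]
Step 15: x=[7.0568] v=[-1.9381]
Step 16: x=[6.8924] v=[-1.6437]
Step 17: x=[6.7614] v=[-1.3103]
Step 18: x=[6.6668] v=[-0.9459]
Step 19: x=[6.6109] v=[-0.5591]
Step 20: x=[6.5950] v=[-0.1591]
Step 21: x=[6.6195] v=[0.2447]
First v>=0 after going negative at step 21, time=2.1000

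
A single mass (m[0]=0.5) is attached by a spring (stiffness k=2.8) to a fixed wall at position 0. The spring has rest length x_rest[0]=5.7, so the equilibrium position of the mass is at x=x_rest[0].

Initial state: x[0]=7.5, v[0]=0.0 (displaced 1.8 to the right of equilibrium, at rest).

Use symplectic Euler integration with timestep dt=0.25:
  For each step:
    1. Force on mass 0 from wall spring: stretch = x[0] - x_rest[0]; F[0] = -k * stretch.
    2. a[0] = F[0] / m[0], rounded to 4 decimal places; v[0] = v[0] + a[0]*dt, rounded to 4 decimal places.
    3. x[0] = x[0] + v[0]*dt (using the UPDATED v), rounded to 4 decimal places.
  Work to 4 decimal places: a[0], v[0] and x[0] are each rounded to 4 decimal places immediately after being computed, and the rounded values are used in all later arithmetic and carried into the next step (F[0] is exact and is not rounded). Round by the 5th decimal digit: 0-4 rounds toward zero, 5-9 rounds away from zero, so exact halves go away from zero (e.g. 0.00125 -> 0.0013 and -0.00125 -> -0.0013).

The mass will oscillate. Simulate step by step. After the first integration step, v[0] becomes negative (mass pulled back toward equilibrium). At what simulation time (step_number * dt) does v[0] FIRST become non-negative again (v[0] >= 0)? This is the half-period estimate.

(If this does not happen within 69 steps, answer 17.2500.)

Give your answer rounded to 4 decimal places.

Step 0: x=[7.5000] v=[0.0000]
Step 1: x=[6.8700] v=[-2.5200]
Step 2: x=[5.8305] v=[-4.1580]
Step 3: x=[4.7453] v=[-4.3407]
Step 4: x=[3.9943] v=[-3.0041]
Step 5: x=[3.8403] v=[-0.6161]
Step 6: x=[4.3372] v=[1.9875]
First v>=0 after going negative at step 6, time=1.5000

Answer: 1.5000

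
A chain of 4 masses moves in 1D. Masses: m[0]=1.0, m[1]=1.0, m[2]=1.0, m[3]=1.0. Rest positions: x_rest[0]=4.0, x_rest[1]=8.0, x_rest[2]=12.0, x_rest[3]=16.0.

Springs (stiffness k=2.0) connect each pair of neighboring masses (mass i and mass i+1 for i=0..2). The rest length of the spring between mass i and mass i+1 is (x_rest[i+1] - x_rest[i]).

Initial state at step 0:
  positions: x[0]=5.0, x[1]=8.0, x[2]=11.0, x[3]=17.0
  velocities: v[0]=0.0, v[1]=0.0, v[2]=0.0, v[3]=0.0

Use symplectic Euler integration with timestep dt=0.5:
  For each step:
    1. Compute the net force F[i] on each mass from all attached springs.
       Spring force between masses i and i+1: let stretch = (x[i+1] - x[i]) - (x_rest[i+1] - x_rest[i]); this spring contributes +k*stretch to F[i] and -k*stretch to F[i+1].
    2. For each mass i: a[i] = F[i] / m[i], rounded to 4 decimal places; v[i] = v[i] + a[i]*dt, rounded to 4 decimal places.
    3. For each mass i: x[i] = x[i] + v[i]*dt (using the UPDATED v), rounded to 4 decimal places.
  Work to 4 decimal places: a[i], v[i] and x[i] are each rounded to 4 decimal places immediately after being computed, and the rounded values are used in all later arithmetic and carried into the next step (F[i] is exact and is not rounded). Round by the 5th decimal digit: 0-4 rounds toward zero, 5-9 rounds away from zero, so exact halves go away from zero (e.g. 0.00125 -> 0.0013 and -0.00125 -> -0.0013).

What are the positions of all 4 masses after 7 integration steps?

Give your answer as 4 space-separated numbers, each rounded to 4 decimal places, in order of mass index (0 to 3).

Step 0: x=[5.0000 8.0000 11.0000 17.0000] v=[0.0000 0.0000 0.0000 0.0000]
Step 1: x=[4.5000 8.0000 12.5000 16.0000] v=[-1.0000 0.0000 3.0000 -2.0000]
Step 2: x=[3.7500 8.5000 13.5000 15.2500] v=[-1.5000 1.0000 2.0000 -1.5000]
Step 3: x=[3.3750 9.1250 12.8750 15.6250] v=[-0.7500 1.2500 -1.2500 0.7500]
Step 4: x=[3.8750 8.7500 11.7500 16.6250] v=[1.0000 -0.7500 -2.2500 2.0000]
Step 5: x=[4.8125 7.4375 11.5625 17.1875] v=[1.8750 -2.6250 -0.3750 1.1250]
Step 6: x=[5.0625 6.8750 12.1250 16.9375] v=[0.5000 -1.1250 1.1250 -0.5000]
Step 7: x=[4.2188 8.0313 12.4688 16.2813] v=[-1.6875 2.3125 0.6875 -1.3125]

Answer: 4.2188 8.0313 12.4688 16.2813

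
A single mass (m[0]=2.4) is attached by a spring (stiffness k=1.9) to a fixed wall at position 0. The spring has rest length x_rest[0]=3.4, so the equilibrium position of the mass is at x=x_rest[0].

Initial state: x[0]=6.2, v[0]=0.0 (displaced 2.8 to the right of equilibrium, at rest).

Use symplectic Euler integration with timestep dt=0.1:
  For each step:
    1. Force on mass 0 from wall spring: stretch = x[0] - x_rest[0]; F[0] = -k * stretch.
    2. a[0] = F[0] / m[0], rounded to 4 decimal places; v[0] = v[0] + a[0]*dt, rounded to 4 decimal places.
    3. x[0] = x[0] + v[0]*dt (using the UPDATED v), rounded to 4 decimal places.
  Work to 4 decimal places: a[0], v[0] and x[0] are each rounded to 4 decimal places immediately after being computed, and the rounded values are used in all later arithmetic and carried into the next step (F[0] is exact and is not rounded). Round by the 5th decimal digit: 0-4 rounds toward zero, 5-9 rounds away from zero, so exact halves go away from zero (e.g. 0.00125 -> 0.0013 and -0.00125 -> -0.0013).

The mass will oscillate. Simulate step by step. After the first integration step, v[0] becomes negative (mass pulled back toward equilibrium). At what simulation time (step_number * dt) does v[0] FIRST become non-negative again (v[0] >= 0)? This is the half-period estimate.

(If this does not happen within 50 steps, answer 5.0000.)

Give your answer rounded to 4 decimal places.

Step 0: x=[6.2000] v=[0.0000]
Step 1: x=[6.1778] v=[-0.2217]
Step 2: x=[6.1336] v=[-0.4416]
Step 3: x=[6.0678] v=[-0.6580]
Step 4: x=[5.9809] v=[-0.8692]
Step 5: x=[5.8736] v=[-1.0735]
Step 6: x=[5.7467] v=[-1.2693]
Step 7: x=[5.6012] v=[-1.4551]
Step 8: x=[5.4383] v=[-1.6294]
Step 9: x=[5.2592] v=[-1.7908]
Step 10: x=[5.0654] v=[-1.9380]
Step 11: x=[4.8584] v=[-2.0698]
Step 12: x=[4.6399] v=[-2.1853]
Step 13: x=[4.4116] v=[-2.2835]
Step 14: x=[4.1752] v=[-2.3636]
Step 15: x=[3.9327] v=[-2.4250]
Step 16: x=[3.6860] v=[-2.4672]
Step 17: x=[3.4370] v=[-2.4898]
Step 18: x=[3.1877] v=[-2.4927]
Step 19: x=[2.9401] v=[-2.4759]
Step 20: x=[2.6962] v=[-2.4395]
Step 21: x=[2.4578] v=[-2.3838]
Step 22: x=[2.2269] v=[-2.3092]
Step 23: x=[2.0053] v=[-2.2163]
Step 24: x=[1.7947] v=[-2.1059]
Step 25: x=[1.5968] v=[-1.9788]
Step 26: x=[1.4132] v=[-1.8361]
Step 27: x=[1.2453] v=[-1.6788]
Step 28: x=[1.0945] v=[-1.5082]
Step 29: x=[0.9619] v=[-1.3257]
Step 30: x=[0.8486] v=[-1.1327]
Step 31: x=[0.7555] v=[-0.9307]
Step 32: x=[0.6834] v=[-0.7213]
Step 33: x=[0.6328] v=[-0.5062]
Step 34: x=[0.6041] v=[-0.2871]
Step 35: x=[0.5975] v=[-0.0658]
Step 36: x=[0.6131] v=[0.1561]
First v>=0 after going negative at step 36, time=3.6000

Answer: 3.6000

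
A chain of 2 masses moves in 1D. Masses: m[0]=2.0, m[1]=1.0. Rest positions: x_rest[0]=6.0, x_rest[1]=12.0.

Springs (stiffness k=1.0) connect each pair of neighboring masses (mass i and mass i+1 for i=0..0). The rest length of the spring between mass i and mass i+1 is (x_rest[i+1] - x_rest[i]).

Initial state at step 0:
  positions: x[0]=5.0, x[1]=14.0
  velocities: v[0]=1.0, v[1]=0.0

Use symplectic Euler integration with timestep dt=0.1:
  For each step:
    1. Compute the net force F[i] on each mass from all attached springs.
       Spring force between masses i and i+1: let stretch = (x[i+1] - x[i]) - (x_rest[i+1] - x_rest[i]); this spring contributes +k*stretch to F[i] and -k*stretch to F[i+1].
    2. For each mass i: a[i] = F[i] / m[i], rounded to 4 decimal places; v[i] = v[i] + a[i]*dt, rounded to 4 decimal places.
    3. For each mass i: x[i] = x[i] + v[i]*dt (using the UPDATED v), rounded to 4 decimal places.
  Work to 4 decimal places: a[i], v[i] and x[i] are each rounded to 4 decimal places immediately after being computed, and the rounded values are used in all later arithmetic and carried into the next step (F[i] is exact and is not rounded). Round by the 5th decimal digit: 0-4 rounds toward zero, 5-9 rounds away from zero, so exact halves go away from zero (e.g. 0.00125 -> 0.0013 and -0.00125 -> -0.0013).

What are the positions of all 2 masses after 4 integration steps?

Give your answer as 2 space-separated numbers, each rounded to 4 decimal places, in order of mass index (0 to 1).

Step 0: x=[5.0000 14.0000] v=[1.0000 0.0000]
Step 1: x=[5.1150 13.9700] v=[1.1500 -0.3000]
Step 2: x=[5.2443 13.9115] v=[1.2928 -0.5855]
Step 3: x=[5.3869 13.8263] v=[1.4262 -0.8522]
Step 4: x=[5.5417 13.7167] v=[1.5482 -1.0961]

Answer: 5.5417 13.7167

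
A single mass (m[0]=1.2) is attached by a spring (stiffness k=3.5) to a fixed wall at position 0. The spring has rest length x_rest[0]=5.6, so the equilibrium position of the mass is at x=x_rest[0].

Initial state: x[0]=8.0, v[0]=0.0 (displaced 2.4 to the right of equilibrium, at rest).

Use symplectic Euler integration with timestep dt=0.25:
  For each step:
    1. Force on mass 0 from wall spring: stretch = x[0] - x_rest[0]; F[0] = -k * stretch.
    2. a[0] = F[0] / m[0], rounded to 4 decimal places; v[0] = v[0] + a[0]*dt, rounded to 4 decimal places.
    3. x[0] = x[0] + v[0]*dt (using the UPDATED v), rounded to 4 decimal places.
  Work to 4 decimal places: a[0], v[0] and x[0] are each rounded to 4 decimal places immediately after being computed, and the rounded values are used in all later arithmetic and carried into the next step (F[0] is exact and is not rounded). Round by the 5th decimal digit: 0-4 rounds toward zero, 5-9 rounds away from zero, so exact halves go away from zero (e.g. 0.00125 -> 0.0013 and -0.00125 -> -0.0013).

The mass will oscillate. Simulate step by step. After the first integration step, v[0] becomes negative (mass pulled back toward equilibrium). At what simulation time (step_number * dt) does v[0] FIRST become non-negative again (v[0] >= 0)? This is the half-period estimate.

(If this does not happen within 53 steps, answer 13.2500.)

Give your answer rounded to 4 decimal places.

Answer: 2.0000

Derivation:
Step 0: x=[8.0000] v=[0.0000]
Step 1: x=[7.5625] v=[-1.7500]
Step 2: x=[6.7673] v=[-3.1810]
Step 3: x=[5.7593] v=[-4.0322]
Step 4: x=[4.7222] v=[-4.1484]
Step 5: x=[3.8451] v=[-3.5083]
Step 6: x=[3.2879] v=[-2.2287]
Step 7: x=[3.1522] v=[-0.5428]
Step 8: x=[3.4627] v=[1.2421]
First v>=0 after going negative at step 8, time=2.0000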